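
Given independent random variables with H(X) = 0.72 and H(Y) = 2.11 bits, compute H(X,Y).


For independent variables, H(X,Y) = H(X) + H(Y) = 0.72 + 2.11 = 2.83

2.83 bits


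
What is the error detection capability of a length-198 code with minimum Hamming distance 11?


Detection capability = d_min - 1 = 11 - 1 = 10

10 errors


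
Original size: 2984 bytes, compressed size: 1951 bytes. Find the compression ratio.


Ratio = original / compressed = 2984 / 1951 = 1.5295

1.5295


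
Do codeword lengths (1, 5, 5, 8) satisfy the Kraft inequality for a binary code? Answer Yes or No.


Kraft sum = sum(2^(-l_i)) = 0.5664, need <= 1. Result: satisfied (a binary prefix-free code with these lengths exists)

Yes


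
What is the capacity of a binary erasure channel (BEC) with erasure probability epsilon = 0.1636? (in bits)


C = 1 - epsilon = 1 - 0.1636 = 0.8364

0.8364 bits


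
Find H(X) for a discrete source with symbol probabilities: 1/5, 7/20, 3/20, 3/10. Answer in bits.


H = -sum(p_i * log2(p_i)). Terms: -(1/5)*log2(1/5) = 0.464386; -(7/20)*log2(7/20) = 0.530101; -(3/20)*log2(3/20) = 0.410545; -(3/10)*log2(3/10) = 0.521090. H = 0.464386 + 0.530101 + 0.410545 + 0.521090 = 1.9261

1.9261 bits


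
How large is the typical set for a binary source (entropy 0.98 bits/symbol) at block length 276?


log2|A_typical| = nH = 276 * 0.98 = 270.48, so |A_typical| ~ 2^270.48 = 2.646e+81

2.646e+81


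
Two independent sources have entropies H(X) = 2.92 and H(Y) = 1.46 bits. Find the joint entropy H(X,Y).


For independent variables, H(X,Y) = H(X) + H(Y) = 2.92 + 1.46 = 4.38

4.38 bits


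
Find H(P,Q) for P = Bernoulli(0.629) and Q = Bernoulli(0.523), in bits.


H(P,Q) = -p*log2(q) - (1-p)*log2(1-q). -0.629*log2(0.523) = 0.588189; -0.371*log2(0.477) = 0.396205. H(P,Q) = 0.588189 + 0.396205 = 0.9844

0.9844 bits


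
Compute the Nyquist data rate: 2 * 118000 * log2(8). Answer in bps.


Rate = 2 * B * log2(M) = 2 * 118000 * 3.0 = 708000.0

708000.0 bps


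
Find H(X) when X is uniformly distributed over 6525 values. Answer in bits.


H = log2(n) = log2(6525) = 12.6718

12.6718 bits


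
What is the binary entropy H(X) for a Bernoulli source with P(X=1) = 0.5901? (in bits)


H = -p*log2(p) - (1-p)*log2(1-p). -0.5901*log2(0.5901) = 0.449048; -0.4099*log2(0.4099) = 0.527400. H = 0.449048 + 0.527400 = 0.9764

0.9764 bits


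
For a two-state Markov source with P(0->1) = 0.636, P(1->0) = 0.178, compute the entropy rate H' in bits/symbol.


Stationary distribution: pi_0 = p10/(p01+p10) = 0.2187, pi_1 = 0.7813. Entropy rate H' = pi_0*H(p01) + pi_1*H(p10) = 0.2187*0.946 + 0.7813*0.6757 = 0.7348

0.7348 bits/symbol


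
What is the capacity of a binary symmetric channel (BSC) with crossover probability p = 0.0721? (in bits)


H(p) = -p*log2(p) - (1-p)*log2(1-p) = -0.0721*log2(0.0721) - 0.9279*log2(0.9279) = 0.273537 + 0.100175 = 0.3737. C = 1 - H(p) = 1 - 0.3737 = 0.6263

0.6263 bits


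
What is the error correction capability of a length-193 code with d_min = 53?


Correction capability = floor((d-1)/2) = floor((53-1)/2) = 26

26 errors


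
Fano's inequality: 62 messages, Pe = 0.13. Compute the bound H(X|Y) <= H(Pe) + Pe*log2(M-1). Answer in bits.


H(Pe) = -Pe*log2(Pe) - (1-Pe)*log2(1-Pe) = -0.13*log2(0.13) - 0.87*log2(0.87) = 0.382644 + 0.174794 = 0.5574. Pe*log2(M-1) = 0.13*log2(61) = 0.770996. Bound = H(Pe) + Pe*log2(M-1) = 0.382644 + 0.174794 + 0.770996 = 1.3284

1.3284 bits


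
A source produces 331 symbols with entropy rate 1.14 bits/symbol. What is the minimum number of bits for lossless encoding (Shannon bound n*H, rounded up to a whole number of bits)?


Minimum bits >= n * H = 331 * 1.14 = 377.34, rounded up to a whole number of bits = 378

378 bits


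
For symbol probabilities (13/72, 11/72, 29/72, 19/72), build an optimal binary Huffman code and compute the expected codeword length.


Huffman construction (repeatedly merge the two least-probable nodes; each merge adds 1 bit to every symbol beneath it): 11/72 + 13/72 = 1/3; 19/72 + 1/3 = 43/72; 29/72 + 43/72 = 1. Resulting codeword lengths (in the order the probabilities were given): (3, 3, 1, 2). L_avg = sum(p_i * l_i) = 13/72*3 + 11/72*3 + 29/72*1 + 19/72*2 = 139/72 = 1.9306

1.9306 bits


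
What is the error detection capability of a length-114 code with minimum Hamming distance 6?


Detection capability = d_min - 1 = 6 - 1 = 5

5 errors


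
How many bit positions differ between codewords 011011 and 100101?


Count differing positions: ^ ^ ^ ^ ^ . = 5 differences

5


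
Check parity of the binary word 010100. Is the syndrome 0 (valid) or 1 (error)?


Syndrome = XOR of all bits = 0 XOR 1 XOR 0 XOR 1 XOR 0 XOR 0 = 0

0


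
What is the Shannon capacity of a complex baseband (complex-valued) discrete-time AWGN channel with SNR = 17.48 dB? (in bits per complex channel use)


SNR_linear = 10^(17.48/10) = 55.9758; C = log2(1 + SNR_linear) = log2(1 + 55.9758) = 5.8323

5.8323 bits/channel use


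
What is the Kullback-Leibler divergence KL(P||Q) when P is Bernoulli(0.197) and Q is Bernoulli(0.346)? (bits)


KL = p*log2(p/q) + (1-p)*log2((1-p)/(1-q)) = 0.197*log2(0.197/0.346) + 0.803*log2(0.803/0.654) = 0.0777

0.0777 bits


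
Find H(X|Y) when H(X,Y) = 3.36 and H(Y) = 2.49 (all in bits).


H(X|Y) = H(X,Y) - H(Y) = 3.36 - 2.49 = 0.87

0.87 bits


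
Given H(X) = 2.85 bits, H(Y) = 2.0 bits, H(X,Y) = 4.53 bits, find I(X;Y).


I(X;Y) = H(X) + H(Y) - H(X,Y) = 2.85 + 2.0 - 4.53 = 0.32

0.32 bits


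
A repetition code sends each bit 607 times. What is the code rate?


Rate = k/n = 1/607

1/607


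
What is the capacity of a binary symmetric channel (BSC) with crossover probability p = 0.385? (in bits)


H(p) = -p*log2(p) - (1-p)*log2(1-p) = -0.385*log2(0.385) - 0.615*log2(0.615) = 0.530172 + 0.431325 = 0.9615. C = 1 - H(p) = 1 - 0.9615 = 0.0385

0.0385 bits


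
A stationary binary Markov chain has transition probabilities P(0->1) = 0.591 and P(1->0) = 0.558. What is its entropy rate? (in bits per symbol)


Stationary distribution: pi_0 = p10/(p01+p10) = 0.4856, pi_1 = 0.5144. Entropy rate H' = pi_0*H(p01) + pi_1*H(p10) = 0.4856*0.976 + 0.5144*0.9903 = 0.9833

0.9833 bits/symbol


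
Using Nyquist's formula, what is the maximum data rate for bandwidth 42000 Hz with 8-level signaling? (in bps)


Rate = 2 * B * log2(M) = 2 * 42000 * 3.0 = 252000.0

252000.0 bps


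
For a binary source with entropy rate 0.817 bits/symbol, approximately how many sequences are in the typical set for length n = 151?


log2|A_typical| = nH = 151 * 0.817 = 123.367, so |A_typical| ~ 2^123.367 = 1.371e+37

1.371e+37


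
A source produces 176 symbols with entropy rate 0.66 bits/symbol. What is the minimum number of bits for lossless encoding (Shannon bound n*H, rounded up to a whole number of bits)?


Minimum bits >= n * H = 176 * 0.66 = 116.16, rounded up to a whole number of bits = 117

117 bits


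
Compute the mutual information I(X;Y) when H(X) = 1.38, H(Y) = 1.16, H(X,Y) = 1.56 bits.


I(X;Y) = H(X) + H(Y) - H(X,Y) = 1.38 + 1.16 - 1.56 = 0.98

0.98 bits


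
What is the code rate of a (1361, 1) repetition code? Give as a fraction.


Rate = k/n = 1/1361

1/1361


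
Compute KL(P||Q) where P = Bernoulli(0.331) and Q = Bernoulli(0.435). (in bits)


KL = p*log2(p/q) + (1-p)*log2((1-p)/(1-q)) = 0.331*log2(0.331/0.435) + 0.669*log2(0.669/0.565) = 0.0326

0.0326 bits


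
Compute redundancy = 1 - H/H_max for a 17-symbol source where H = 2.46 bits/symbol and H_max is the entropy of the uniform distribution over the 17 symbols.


H_max = log2(K) = log2(17) = 4.0875 bits/symbol. Redundancy = 1 - H/H_max = 1 - 2.46/4.0875 = 1 - 0.6018 = 0.3982

0.3982


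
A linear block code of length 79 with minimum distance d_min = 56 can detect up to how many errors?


Detection capability = d_min - 1 = 56 - 1 = 55

55 errors


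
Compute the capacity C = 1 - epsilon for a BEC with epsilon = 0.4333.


C = 1 - epsilon = 1 - 0.4333 = 0.5667

0.5667 bits


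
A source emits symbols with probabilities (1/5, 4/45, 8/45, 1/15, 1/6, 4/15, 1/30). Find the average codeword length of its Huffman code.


Huffman construction (repeatedly merge the two least-probable nodes; each merge adds 1 bit to every symbol beneath it): 1/30 + 1/15 = 1/10; 4/45 + 1/10 = 17/90; 1/6 + 8/45 = 31/90; 17/90 + 1/5 = 7/18; 4/15 + 31/90 = 11/18; 7/18 + 11/18 = 1. Resulting codeword lengths (in the order the probabilities were given): (2, 3, 3, 4, 3, 2, 4). L_avg = sum(p_i * l_i) = 1/5*2 + 4/45*3 + 8/45*3 + 1/15*4 + 1/6*3 + 4/15*2 + 1/30*4 = 79/30 = 2.6333

2.6333 bits


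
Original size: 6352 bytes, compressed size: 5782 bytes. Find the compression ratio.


Ratio = original / compressed = 6352 / 5782 = 1.0986

1.0986


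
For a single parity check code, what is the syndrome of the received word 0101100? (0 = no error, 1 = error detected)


Syndrome = XOR of all bits = 0 XOR 1 XOR 0 XOR 1 XOR 1 XOR 0 XOR 0 = 1

1


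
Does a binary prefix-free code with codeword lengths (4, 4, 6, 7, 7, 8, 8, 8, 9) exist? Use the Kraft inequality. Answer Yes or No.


Kraft sum = sum(2^(-l_i)) = 0.1699, need <= 1. Result: satisfied (a binary prefix-free code with these lengths exists)

Yes


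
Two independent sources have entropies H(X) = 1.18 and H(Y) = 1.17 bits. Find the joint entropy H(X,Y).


For independent variables, H(X,Y) = H(X) + H(Y) = 1.18 + 1.17 = 2.35

2.35 bits


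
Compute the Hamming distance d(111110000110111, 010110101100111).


Count differing positions: ^ . ^ . . . ^ . ^ . ^ . . . . = 5 differences

5


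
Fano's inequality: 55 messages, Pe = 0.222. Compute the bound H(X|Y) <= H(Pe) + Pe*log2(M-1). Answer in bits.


H(Pe) = -Pe*log2(Pe) - (1-Pe)*log2(1-Pe) = -0.222*log2(0.222) - 0.778*log2(0.778) = 0.482044 + 0.281759 = 0.7638. Pe*log2(M-1) = 0.222*log2(54) = 1.277585. Bound = H(Pe) + Pe*log2(M-1) = 0.482044 + 0.281759 + 1.277585 = 2.0414

2.0414 bits


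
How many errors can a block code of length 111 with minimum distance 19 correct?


Correction capability = floor((d-1)/2) = floor((19-1)/2) = 9

9 errors


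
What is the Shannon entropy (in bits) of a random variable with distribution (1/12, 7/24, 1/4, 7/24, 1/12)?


H = -sum(p_i * log2(p_i)). Terms: -(1/12)*log2(1/12) = 0.298747; -(7/24)*log2(7/24) = 0.518469; -(1/4)*log2(1/4) = 0.500000; -(7/24)*log2(7/24) = 0.518469; -(1/12)*log2(1/12) = 0.298747. H = 0.298747 + 0.518469 + 0.500000 + 0.518469 + 0.298747 = 2.1344

2.1344 bits


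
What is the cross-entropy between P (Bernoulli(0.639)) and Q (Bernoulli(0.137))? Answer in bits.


H(P,Q) = -p*log2(q) - (1-p)*log2(1-q). -0.639*log2(0.137) = 1.832494; -0.361*log2(0.863) = 0.076737. H(P,Q) = 1.832494 + 0.076737 = 1.9092

1.9092 bits


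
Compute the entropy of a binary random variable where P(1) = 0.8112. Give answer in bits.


H = -p*log2(p) - (1-p)*log2(1-p). -0.8112*log2(0.8112) = 0.244877; -0.1888*log2(0.1888) = 0.454077. H = 0.244877 + 0.454077 = 0.699

0.699 bits


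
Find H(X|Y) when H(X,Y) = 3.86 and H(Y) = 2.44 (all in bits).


H(X|Y) = H(X,Y) - H(Y) = 3.86 - 2.44 = 1.42

1.42 bits


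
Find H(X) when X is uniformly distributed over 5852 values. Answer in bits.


H = log2(n) = log2(5852) = 12.5147

12.5147 bits


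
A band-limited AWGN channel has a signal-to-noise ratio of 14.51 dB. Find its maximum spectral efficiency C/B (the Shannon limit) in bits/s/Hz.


SNR_linear = 10^(14.51/10) = 28.2488; C/B = log2(1 + SNR_linear) = log2(1 + 28.2488) = 4.8703

4.8703 bits/s/Hz


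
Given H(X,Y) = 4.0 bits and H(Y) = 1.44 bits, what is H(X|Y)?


H(X|Y) = H(X,Y) - H(Y) = 4.0 - 1.44 = 2.56

2.56 bits


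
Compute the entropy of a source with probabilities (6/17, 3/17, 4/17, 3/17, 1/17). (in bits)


H = -sum(p_i * log2(p_i)). Terms: -(6/17)*log2(6/17) = 0.530294; -(3/17)*log2(3/17) = 0.441618; -(4/17)*log2(4/17) = 0.491168; -(3/17)*log2(3/17) = 0.441618; -(1/17)*log2(1/17) = 0.240439. H = 0.530294 + 0.441618 + 0.491168 + 0.441618 + 0.240439 = 2.1451

2.1451 bits


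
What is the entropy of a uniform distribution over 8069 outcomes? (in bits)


H = log2(n) = log2(8069) = 12.9782

12.9782 bits


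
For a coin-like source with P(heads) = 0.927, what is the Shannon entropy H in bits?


H = -p*log2(p) - (1-p)*log2(1-p). -0.927*log2(0.927) = 0.101376; -0.073*log2(0.073) = 0.275645. H = 0.101376 + 0.275645 = 0.377

0.377 bits


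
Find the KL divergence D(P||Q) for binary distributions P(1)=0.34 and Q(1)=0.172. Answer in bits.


KL = p*log2(p/q) + (1-p)*log2((1-p)/(1-q)) = 0.34*log2(0.34/0.172) + 0.66*log2(0.66/0.828) = 0.1183

0.1183 bits


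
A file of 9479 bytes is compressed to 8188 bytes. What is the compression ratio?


Ratio = original / compressed = 9479 / 8188 = 1.1577

1.1577


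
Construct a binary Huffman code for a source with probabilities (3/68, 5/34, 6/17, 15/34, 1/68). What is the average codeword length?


Huffman construction (repeatedly merge the two least-probable nodes; each merge adds 1 bit to every symbol beneath it): 1/68 + 3/68 = 1/17; 1/17 + 5/34 = 7/34; 7/34 + 6/17 = 19/34; 15/34 + 19/34 = 1. Resulting codeword lengths (in the order the probabilities were given): (4, 3, 2, 1, 4). L_avg = sum(p_i * l_i) = 3/68*4 + 5/34*3 + 6/17*2 + 15/34*1 + 1/68*4 = 31/17 = 1.8235

1.8235 bits


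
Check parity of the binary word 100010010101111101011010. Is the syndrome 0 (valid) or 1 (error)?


Syndrome = XOR of all bits = 1 XOR 0 XOR 0 XOR 0 XOR 1 XOR 0 XOR 0 XOR 1 XOR 0 XOR 1 XOR 0 XOR 1 XOR 1 XOR 1 XOR 1 XOR 1 XOR 0 XOR 1 XOR 0 XOR 1 XOR 1 XOR 0 XOR 1 XOR 0 = 1

1


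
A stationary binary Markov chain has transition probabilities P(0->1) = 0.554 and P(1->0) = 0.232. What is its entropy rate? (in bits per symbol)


Stationary distribution: pi_0 = p10/(p01+p10) = 0.2952, pi_1 = 0.7048. Entropy rate H' = pi_0*H(p01) + pi_1*H(p10) = 0.2952*0.9916 + 0.7048*0.7815 = 0.8435

0.8435 bits/symbol


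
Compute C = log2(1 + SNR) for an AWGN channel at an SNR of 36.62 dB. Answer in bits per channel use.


SNR_linear = 10^(36.62/10) = 4591.9801; C = log2(1 + SNR_linear) = log2(1 + 4591.9801) = 12.1652

12.1652 bits/channel use


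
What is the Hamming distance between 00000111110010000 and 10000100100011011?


Count differing positions: ^ . . . . . ^ ^ . ^ . . . ^ . ^ ^ = 7 differences

7


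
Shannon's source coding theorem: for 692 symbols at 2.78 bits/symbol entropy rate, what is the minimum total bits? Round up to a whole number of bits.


Minimum bits >= n * H = 692 * 2.78 = 1923.76, rounded up to a whole number of bits = 1924

1924 bits


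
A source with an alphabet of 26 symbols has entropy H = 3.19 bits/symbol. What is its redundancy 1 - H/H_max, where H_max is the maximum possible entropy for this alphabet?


H_max = log2(K) = log2(26) = 4.7004 bits/symbol. Redundancy = 1 - H/H_max = 1 - 3.19/4.7004 = 1 - 0.6787 = 0.3213

0.3213


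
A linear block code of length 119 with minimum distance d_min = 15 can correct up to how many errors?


Correction capability = floor((d-1)/2) = floor((15-1)/2) = 7

7 errors


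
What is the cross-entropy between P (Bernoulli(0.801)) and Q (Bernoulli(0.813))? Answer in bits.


H(P,Q) = -p*log2(q) - (1-p)*log2(1-q). -0.801*log2(0.813) = 0.239237; -0.199*log2(0.187) = 0.481359. H(P,Q) = 0.239237 + 0.481359 = 0.7206

0.7206 bits


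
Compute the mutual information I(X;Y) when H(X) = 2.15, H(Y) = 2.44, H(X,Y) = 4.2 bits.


I(X;Y) = H(X) + H(Y) - H(X,Y) = 2.15 + 2.44 - 4.2 = 0.39

0.39 bits


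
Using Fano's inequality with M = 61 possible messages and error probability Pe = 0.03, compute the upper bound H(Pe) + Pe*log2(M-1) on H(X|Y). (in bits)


H(Pe) = -Pe*log2(Pe) - (1-Pe)*log2(1-Pe) = -0.03*log2(0.03) - 0.97*log2(0.97) = 0.151767 + 0.042625 = 0.1944. Pe*log2(M-1) = 0.03*log2(60) = 0.177207. Bound = H(Pe) + Pe*log2(M-1) = 0.151767 + 0.042625 + 0.177207 = 0.3716

0.3716 bits


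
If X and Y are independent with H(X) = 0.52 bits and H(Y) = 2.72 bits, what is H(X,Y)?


For independent variables, H(X,Y) = H(X) + H(Y) = 0.52 + 2.72 = 3.24

3.24 bits


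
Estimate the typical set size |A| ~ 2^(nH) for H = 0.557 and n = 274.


log2|A_typical| = nH = 274 * 0.557 = 152.618, so |A_typical| ~ 2^152.618 = 8.762e+45

8.762e+45


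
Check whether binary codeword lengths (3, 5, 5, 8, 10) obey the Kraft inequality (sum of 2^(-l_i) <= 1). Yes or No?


Kraft sum = sum(2^(-l_i)) = 0.1924, need <= 1. Result: satisfied (a binary prefix-free code with these lengths exists)

Yes


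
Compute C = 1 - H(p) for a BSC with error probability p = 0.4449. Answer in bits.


H(p) = -p*log2(p) - (1-p)*log2(1-p) = -0.4449*log2(0.4449) - 0.5551*log2(0.5551) = 0.519842 + 0.471380 = 0.9912. C = 1 - H(p) = 1 - 0.9912 = 0.0088

0.0088 bits


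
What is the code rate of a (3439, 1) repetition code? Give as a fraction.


Rate = k/n = 1/3439

1/3439


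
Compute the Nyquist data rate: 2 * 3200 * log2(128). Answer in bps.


Rate = 2 * B * log2(M) = 2 * 3200 * 7.0 = 44800.0

44800.0 bps


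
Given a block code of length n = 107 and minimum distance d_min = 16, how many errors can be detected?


Detection capability = d_min - 1 = 16 - 1 = 15

15 errors


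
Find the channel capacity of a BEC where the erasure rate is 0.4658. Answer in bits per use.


C = 1 - epsilon = 1 - 0.4658 = 0.5342

0.5342 bits


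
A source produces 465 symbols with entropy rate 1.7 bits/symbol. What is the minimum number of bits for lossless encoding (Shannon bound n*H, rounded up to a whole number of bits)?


Minimum bits >= n * H = 465 * 1.7 = 790.5, rounded up to a whole number of bits = 791

791 bits


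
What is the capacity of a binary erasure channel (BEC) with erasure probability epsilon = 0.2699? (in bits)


C = 1 - epsilon = 1 - 0.2699 = 0.7301

0.7301 bits


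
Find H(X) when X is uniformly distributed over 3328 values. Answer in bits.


H = log2(n) = log2(3328) = 11.7004

11.7004 bits


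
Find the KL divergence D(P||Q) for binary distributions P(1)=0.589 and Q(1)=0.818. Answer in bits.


KL = p*log2(p/q) + (1-p)*log2((1-p)/(1-q)) = 0.589*log2(0.589/0.818) + 0.411*log2(0.411/0.182) = 0.2039

0.2039 bits


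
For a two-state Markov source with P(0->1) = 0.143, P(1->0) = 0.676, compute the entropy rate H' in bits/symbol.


Stationary distribution: pi_0 = p10/(p01+p10) = 0.8254, pi_1 = 0.1746. Entropy rate H' = pi_0*H(p01) + pi_1*H(p10) = 0.8254*0.592 + 0.1746*0.9087 = 0.6473

0.6473 bits/symbol


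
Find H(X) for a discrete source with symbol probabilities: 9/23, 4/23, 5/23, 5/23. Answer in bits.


H = -sum(p_i * log2(p_i)). Terms: -(9/23)*log2(9/23) = 0.529684; -(4/23)*log2(4/23) = 0.438880; -(5/23)*log2(5/23) = 0.478616; -(5/23)*log2(5/23) = 0.478616. H = 0.529684 + 0.438880 + 0.478616 + 0.478616 = 1.9258

1.9258 bits


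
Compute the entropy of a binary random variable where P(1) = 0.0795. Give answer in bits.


H = -p*log2(p) - (1-p)*log2(1-p). -0.0795*log2(0.0795) = 0.290406; -0.9205*log2(0.9205) = 0.110009. H = 0.290406 + 0.110009 = 0.4004

0.4004 bits


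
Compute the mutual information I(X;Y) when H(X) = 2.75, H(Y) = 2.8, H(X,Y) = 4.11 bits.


I(X;Y) = H(X) + H(Y) - H(X,Y) = 2.75 + 2.8 - 4.11 = 1.44

1.44 bits


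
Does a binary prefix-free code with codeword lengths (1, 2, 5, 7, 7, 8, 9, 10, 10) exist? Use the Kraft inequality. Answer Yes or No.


Kraft sum = sum(2^(-l_i)) = 0.8047, need <= 1. Result: satisfied (a binary prefix-free code with these lengths exists)

Yes


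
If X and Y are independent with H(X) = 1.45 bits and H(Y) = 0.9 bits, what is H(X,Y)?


For independent variables, H(X,Y) = H(X) + H(Y) = 1.45 + 0.9 = 2.35

2.35 bits


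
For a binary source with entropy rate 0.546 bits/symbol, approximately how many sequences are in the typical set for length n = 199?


log2|A_typical| = nH = 199 * 0.546 = 108.654, so |A_typical| ~ 2^108.654 = 5.106e+32

5.106e+32


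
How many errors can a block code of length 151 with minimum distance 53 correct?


Correction capability = floor((d-1)/2) = floor((53-1)/2) = 26

26 errors


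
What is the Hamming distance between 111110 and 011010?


Count differing positions: ^ . . ^ . . = 2 differences

2


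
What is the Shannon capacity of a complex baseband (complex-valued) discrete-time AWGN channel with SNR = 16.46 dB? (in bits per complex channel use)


SNR_linear = 10^(16.46/10) = 44.2588; C = log2(1 + SNR_linear) = log2(1 + 44.2588) = 5.5001

5.5001 bits/channel use


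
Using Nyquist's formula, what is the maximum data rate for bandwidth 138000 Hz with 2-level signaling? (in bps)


Rate = 2 * B * log2(M) = 2 * 138000 * 1.0 = 276000.0

276000.0 bps


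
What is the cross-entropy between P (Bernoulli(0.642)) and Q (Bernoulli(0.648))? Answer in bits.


H(P,Q) = -p*log2(q) - (1-p)*log2(1-q). -0.642*log2(0.648) = 0.401850; -0.358*log2(0.352) = 0.539274. H(P,Q) = 0.401850 + 0.539274 = 0.9411

0.9411 bits


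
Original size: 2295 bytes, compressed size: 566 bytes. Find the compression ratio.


Ratio = original / compressed = 2295 / 566 = 4.0548

4.0548


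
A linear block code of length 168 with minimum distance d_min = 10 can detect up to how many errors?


Detection capability = d_min - 1 = 10 - 1 = 9

9 errors


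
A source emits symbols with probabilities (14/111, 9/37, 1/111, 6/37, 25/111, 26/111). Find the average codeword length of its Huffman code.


Huffman construction (repeatedly merge the two least-probable nodes; each merge adds 1 bit to every symbol beneath it): 1/111 + 14/111 = 5/37; 5/37 + 6/37 = 11/37; 25/111 + 26/111 = 17/37; 9/37 + 11/37 = 20/37; 17/37 + 20/37 = 1. Resulting codeword lengths (in the order the probabilities were given): (4, 2, 4, 3, 2, 2). L_avg = sum(p_i * l_i) = 14/111*4 + 9/37*2 + 1/111*4 + 6/37*3 + 25/111*2 + 26/111*2 = 90/37 = 2.4324

2.4324 bits


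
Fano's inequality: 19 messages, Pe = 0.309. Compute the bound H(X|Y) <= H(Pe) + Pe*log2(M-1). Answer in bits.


H(Pe) = -Pe*log2(Pe) - (1-Pe)*log2(1-Pe) = -0.309*log2(0.309) - 0.691*log2(0.691) = 0.523545 + 0.368470 = 0.892. Pe*log2(M-1) = 0.309*log2(18) = 1.288507. Bound = H(Pe) + Pe*log2(M-1) = 0.523545 + 0.368470 + 1.288507 = 2.1805

2.1805 bits


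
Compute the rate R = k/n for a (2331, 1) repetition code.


Rate = k/n = 1/2331

1/2331


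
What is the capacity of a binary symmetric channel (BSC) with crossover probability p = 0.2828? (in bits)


H(p) = -p*log2(p) - (1-p)*log2(1-p) = -0.2828*log2(0.2828) - 0.7172*log2(0.7172) = 0.515303 + 0.343935 = 0.8592. C = 1 - H(p) = 1 - 0.8592 = 0.1408

0.1408 bits


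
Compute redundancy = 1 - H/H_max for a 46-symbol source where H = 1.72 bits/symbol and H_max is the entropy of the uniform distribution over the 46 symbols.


H_max = log2(K) = log2(46) = 5.5236 bits/symbol. Redundancy = 1 - H/H_max = 1 - 1.72/5.5236 = 1 - 0.3114 = 0.6886

0.6886


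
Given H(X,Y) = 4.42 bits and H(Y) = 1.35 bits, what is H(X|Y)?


H(X|Y) = H(X,Y) - H(Y) = 4.42 - 1.35 = 3.07

3.07 bits


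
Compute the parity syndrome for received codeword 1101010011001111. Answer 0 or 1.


Syndrome = XOR of all bits = 1 XOR 1 XOR 0 XOR 1 XOR 0 XOR 1 XOR 0 XOR 0 XOR 1 XOR 1 XOR 0 XOR 0 XOR 1 XOR 1 XOR 1 XOR 1 = 0

0


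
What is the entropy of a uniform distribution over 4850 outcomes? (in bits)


H = log2(n) = log2(4850) = 12.2438

12.2438 bits


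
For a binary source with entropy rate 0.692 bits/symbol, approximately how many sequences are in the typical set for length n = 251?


log2|A_typical| = nH = 251 * 0.692 = 173.692, so |A_typical| ~ 2^173.692 = 1.934e+52

1.934e+52


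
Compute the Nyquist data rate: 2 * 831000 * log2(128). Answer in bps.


Rate = 2 * B * log2(M) = 2 * 831000 * 7.0 = 11634000.0

11634000.0 bps


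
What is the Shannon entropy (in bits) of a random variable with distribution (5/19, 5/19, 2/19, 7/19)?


H = -sum(p_i * log2(p_i)). Terms: -(5/19)*log2(5/19) = 0.506842; -(5/19)*log2(5/19) = 0.506842; -(2/19)*log2(2/19) = 0.341887; -(7/19)*log2(7/19) = 0.530737. H = 0.506842 + 0.506842 + 0.341887 + 0.530737 = 1.8863

1.8863 bits


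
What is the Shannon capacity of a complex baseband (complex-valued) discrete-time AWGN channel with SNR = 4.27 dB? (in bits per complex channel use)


SNR_linear = 10^(4.27/10) = 2.673; C = log2(1 + SNR_linear) = log2(1 + 2.673) = 1.877

1.877 bits/channel use


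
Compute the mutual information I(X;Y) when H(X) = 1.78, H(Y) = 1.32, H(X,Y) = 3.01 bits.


I(X;Y) = H(X) + H(Y) - H(X,Y) = 1.78 + 1.32 - 3.01 = 0.09

0.09 bits


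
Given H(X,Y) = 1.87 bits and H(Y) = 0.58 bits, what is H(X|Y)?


H(X|Y) = H(X,Y) - H(Y) = 1.87 - 0.58 = 1.29

1.29 bits


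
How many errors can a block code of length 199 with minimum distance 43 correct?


Correction capability = floor((d-1)/2) = floor((43-1)/2) = 21

21 errors


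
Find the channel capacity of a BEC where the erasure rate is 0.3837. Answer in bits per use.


C = 1 - epsilon = 1 - 0.3837 = 0.6163

0.6163 bits


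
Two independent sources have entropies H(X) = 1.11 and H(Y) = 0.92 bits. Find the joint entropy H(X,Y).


For independent variables, H(X,Y) = H(X) + H(Y) = 1.11 + 0.92 = 2.03

2.03 bits


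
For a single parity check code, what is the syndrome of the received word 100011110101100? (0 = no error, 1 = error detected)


Syndrome = XOR of all bits = 1 XOR 0 XOR 0 XOR 0 XOR 1 XOR 1 XOR 1 XOR 1 XOR 0 XOR 1 XOR 0 XOR 1 XOR 1 XOR 0 XOR 0 = 0

0


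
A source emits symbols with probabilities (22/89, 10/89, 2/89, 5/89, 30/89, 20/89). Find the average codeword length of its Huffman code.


Huffman construction (repeatedly merge the two least-probable nodes; each merge adds 1 bit to every symbol beneath it): 2/89 + 5/89 = 7/89; 7/89 + 10/89 = 17/89; 17/89 + 20/89 = 37/89; 22/89 + 30/89 = 52/89; 37/89 + 52/89 = 1. Resulting codeword lengths (in the order the probabilities were given): (2, 3, 4, 4, 2, 2). L_avg = sum(p_i * l_i) = 22/89*2 + 10/89*3 + 2/89*4 + 5/89*4 + 30/89*2 + 20/89*2 = 202/89 = 2.2697

2.2697 bits


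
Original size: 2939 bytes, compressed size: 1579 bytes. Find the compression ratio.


Ratio = original / compressed = 2939 / 1579 = 1.8613

1.8613


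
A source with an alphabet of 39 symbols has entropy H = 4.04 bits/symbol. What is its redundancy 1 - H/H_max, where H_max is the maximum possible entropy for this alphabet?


H_max = log2(K) = log2(39) = 5.2854 bits/symbol. Redundancy = 1 - H/H_max = 1 - 4.04/5.2854 = 1 - 0.7644 = 0.2356

0.2356


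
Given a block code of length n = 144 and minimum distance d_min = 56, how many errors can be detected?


Detection capability = d_min - 1 = 56 - 1 = 55

55 errors


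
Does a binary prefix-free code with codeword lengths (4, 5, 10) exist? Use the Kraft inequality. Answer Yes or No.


Kraft sum = sum(2^(-l_i)) = 0.0947, need <= 1. Result: satisfied (a binary prefix-free code with these lengths exists)

Yes


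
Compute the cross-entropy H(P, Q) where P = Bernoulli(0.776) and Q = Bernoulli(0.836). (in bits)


H(P,Q) = -p*log2(q) - (1-p)*log2(1-q). -0.776*log2(0.836) = 0.200538; -0.224*log2(0.164) = 0.584244. H(P,Q) = 0.200538 + 0.584244 = 0.7848

0.7848 bits


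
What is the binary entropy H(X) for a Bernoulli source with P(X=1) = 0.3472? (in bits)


H = -p*log2(p) - (1-p)*log2(1-p). -0.3472*log2(0.3472) = 0.529883; -0.6528*log2(0.6528) = 0.401659. H = 0.529883 + 0.401659 = 0.9315

0.9315 bits


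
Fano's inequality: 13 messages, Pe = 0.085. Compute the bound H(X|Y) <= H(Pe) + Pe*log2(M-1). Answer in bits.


H(Pe) = -Pe*log2(Pe) - (1-Pe)*log2(1-Pe) = -0.085*log2(0.085) - 0.915*log2(0.915) = 0.302293 + 0.117263 = 0.4196. Pe*log2(M-1) = 0.085*log2(12) = 0.304722. Bound = H(Pe) + Pe*log2(M-1) = 0.302293 + 0.117263 + 0.304722 = 0.7243

0.7243 bits


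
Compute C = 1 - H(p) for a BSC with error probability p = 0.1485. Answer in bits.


H(p) = -p*log2(p) - (1-p)*log2(1-p) = -0.1485*log2(0.1485) - 0.8515*log2(0.8515) = 0.408593 + 0.197481 = 0.6061. C = 1 - H(p) = 1 - 0.6061 = 0.3939

0.3939 bits


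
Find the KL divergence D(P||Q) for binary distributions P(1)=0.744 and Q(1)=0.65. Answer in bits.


KL = p*log2(p/q) + (1-p)*log2((1-p)/(1-q)) = 0.744*log2(0.744/0.65) + 0.256*log2(0.256/0.35) = 0.0295

0.0295 bits


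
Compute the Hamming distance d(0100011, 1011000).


Count differing positions: ^ ^ ^ ^ . ^ ^ = 6 differences

6


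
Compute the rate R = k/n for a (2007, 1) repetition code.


Rate = k/n = 1/2007

1/2007


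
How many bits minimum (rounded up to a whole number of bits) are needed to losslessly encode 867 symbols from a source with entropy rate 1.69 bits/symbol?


Minimum bits >= n * H = 867 * 1.69 = 1465.23, rounded up to a whole number of bits = 1466

1466 bits


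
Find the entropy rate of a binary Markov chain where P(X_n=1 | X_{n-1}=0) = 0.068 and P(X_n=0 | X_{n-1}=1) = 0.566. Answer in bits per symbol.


Stationary distribution: pi_0 = p10/(p01+p10) = 0.8927, pi_1 = 0.1073. Entropy rate H' = pi_0*H(p01) + pi_1*H(p10) = 0.8927*0.3584 + 0.1073*0.9874 = 0.4259

0.4259 bits/symbol


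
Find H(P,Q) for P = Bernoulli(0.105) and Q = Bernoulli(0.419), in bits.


H(P,Q) = -p*log2(q) - (1-p)*log2(1-q). -0.105*log2(0.419) = 0.131773; -0.895*log2(0.581) = 0.701134. H(P,Q) = 0.131773 + 0.701134 = 0.8329

0.8329 bits


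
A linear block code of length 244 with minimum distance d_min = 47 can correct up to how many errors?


Correction capability = floor((d-1)/2) = floor((47-1)/2) = 23

23 errors


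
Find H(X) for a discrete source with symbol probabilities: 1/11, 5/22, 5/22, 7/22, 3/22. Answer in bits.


H = -sum(p_i * log2(p_i)). Terms: -(1/11)*log2(1/11) = 0.314494; -(5/22)*log2(5/22) = 0.485796; -(5/22)*log2(5/22) = 0.485796; -(7/22)*log2(7/22) = 0.525661; -(3/22)*log2(3/22) = 0.391973. H = 0.314494 + 0.485796 + 0.485796 + 0.525661 + 0.391973 = 2.2037

2.2037 bits


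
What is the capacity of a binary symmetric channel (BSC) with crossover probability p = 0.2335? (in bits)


H(p) = -p*log2(p) - (1-p)*log2(1-p) = -0.2335*log2(0.2335) - 0.7665*log2(0.7665) = 0.490001 + 0.294062 = 0.7841. C = 1 - H(p) = 1 - 0.7841 = 0.2159

0.2159 bits


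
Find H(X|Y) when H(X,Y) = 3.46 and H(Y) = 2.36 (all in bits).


H(X|Y) = H(X,Y) - H(Y) = 3.46 - 2.36 = 1.1

1.1 bits


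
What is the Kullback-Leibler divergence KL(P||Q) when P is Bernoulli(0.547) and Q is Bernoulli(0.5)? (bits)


KL = p*log2(p/q) + (1-p)*log2((1-p)/(1-q)) = 0.547*log2(0.547/0.5) + 0.453*log2(0.453/0.5) = 0.0064

0.0064 bits


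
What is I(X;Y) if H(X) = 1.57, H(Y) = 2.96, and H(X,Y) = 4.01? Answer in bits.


I(X;Y) = H(X) + H(Y) - H(X,Y) = 1.57 + 2.96 - 4.01 = 0.52

0.52 bits


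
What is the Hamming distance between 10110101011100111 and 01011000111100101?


Count differing positions: ^ ^ ^ . ^ ^ . ^ ^ . . . . . . ^ . = 8 differences

8


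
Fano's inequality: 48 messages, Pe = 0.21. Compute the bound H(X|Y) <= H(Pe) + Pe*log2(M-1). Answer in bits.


H(Pe) = -Pe*log2(Pe) - (1-Pe)*log2(1-Pe) = -0.21*log2(0.21) - 0.79*log2(0.79) = 0.472823 + 0.268660 = 0.7415. Pe*log2(M-1) = 0.21*log2(47) = 1.166464. Bound = H(Pe) + Pe*log2(M-1) = 0.472823 + 0.268660 + 1.166464 = 1.9079

1.9079 bits


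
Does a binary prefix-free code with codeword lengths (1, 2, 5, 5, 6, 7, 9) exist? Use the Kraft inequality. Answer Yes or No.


Kraft sum = sum(2^(-l_i)) = 0.8379, need <= 1. Result: satisfied (a binary prefix-free code with these lengths exists)

Yes


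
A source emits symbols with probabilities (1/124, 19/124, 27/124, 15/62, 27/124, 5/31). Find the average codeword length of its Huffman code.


Huffman construction (repeatedly merge the two least-probable nodes; each merge adds 1 bit to every symbol beneath it): 1/124 + 19/124 = 5/31; 5/31 + 5/31 = 10/31; 27/124 + 27/124 = 27/62; 15/62 + 10/31 = 35/62; 27/62 + 35/62 = 1. Resulting codeword lengths (in the order the probabilities were given): (4, 4, 2, 2, 2, 3). L_avg = sum(p_i * l_i) = 1/124*4 + 19/124*4 + 27/124*2 + 15/62*2 + 27/124*2 + 5/31*3 = 77/31 = 2.4839

2.4839 bits


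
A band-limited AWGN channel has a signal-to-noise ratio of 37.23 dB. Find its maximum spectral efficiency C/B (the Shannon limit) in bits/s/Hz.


SNR_linear = 10^(37.23/10) = 5284.4525; C/B = log2(1 + SNR_linear) = log2(1 + 5284.4525) = 12.3678

12.3678 bits/s/Hz


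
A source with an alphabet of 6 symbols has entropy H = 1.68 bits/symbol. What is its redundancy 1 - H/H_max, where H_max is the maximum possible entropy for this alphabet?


H_max = log2(K) = log2(6) = 2.585 bits/symbol. Redundancy = 1 - H/H_max = 1 - 1.68/2.585 = 1 - 0.6499 = 0.3501

0.3501


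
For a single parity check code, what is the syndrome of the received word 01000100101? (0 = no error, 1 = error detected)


Syndrome = XOR of all bits = 0 XOR 1 XOR 0 XOR 0 XOR 0 XOR 1 XOR 0 XOR 0 XOR 1 XOR 0 XOR 1 = 0

0


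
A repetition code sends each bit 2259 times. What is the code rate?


Rate = k/n = 1/2259

1/2259


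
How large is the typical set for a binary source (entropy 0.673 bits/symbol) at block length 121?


log2|A_typical| = nH = 121 * 0.673 = 81.433, so |A_typical| ~ 2^81.433 = 3.264e+24

3.264e+24


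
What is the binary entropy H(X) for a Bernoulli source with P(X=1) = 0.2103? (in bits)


H = -p*log2(p) - (1-p)*log2(1-p). -0.2103*log2(0.2103) = 0.473065; -0.7897*log2(0.7897) = 0.268990. H = 0.473065 + 0.268990 = 0.7421

0.7421 bits


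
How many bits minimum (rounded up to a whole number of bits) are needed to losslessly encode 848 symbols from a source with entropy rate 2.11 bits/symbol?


Minimum bits >= n * H = 848 * 2.11 = 1789.28, rounded up to a whole number of bits = 1790

1790 bits


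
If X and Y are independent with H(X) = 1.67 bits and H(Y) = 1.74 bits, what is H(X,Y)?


For independent variables, H(X,Y) = H(X) + H(Y) = 1.67 + 1.74 = 3.41

3.41 bits


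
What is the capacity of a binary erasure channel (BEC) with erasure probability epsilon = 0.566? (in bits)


C = 1 - epsilon = 1 - 0.566 = 0.434

0.434 bits


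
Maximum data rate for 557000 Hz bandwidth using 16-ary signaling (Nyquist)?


Rate = 2 * B * log2(M) = 2 * 557000 * 4.0 = 4456000.0

4456000.0 bps


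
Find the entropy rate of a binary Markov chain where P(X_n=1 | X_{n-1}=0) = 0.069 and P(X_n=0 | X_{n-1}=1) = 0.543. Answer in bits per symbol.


Stationary distribution: pi_0 = p10/(p01+p10) = 0.8873, pi_1 = 0.1127. Entropy rate H' = pi_0*H(p01) + pi_1*H(p10) = 0.8873*0.3622 + 0.1127*0.9947 = 0.4335

0.4335 bits/symbol


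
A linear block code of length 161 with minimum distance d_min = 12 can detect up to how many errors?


Detection capability = d_min - 1 = 12 - 1 = 11

11 errors


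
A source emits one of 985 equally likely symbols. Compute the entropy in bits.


H = log2(n) = log2(985) = 9.944

9.944 bits


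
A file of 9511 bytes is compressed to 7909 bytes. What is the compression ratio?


Ratio = original / compressed = 9511 / 7909 = 1.2026

1.2026


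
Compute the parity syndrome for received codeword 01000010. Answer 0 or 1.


Syndrome = XOR of all bits = 0 XOR 1 XOR 0 XOR 0 XOR 0 XOR 0 XOR 1 XOR 0 = 0

0


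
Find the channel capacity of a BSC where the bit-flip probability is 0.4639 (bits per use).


H(p) = -p*log2(p) - (1-p)*log2(1-p) = -0.4639*log2(0.4639) - 0.5361*log2(0.5361) = 0.514054 + 0.482182 = 0.9962. C = 1 - H(p) = 1 - 0.9962 = 0.0038

0.0038 bits


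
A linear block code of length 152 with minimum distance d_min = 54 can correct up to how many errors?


Correction capability = floor((d-1)/2) = floor((54-1)/2) = 26

26 errors


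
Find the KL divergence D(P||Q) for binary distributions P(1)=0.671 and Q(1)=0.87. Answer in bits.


KL = p*log2(p/q) + (1-p)*log2((1-p)/(1-q)) = 0.671*log2(0.671/0.87) + 0.329*log2(0.329/0.13) = 0.1893

0.1893 bits


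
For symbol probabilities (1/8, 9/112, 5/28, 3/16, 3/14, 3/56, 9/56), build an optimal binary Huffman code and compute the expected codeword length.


Huffman construction (repeatedly merge the two least-probable nodes; each merge adds 1 bit to every symbol beneath it): 3/56 + 9/112 = 15/112; 1/8 + 15/112 = 29/112; 9/56 + 5/28 = 19/56; 3/16 + 3/14 = 45/112; 29/112 + 19/56 = 67/112; 45/112 + 67/112 = 1. Resulting codeword lengths (in the order the probabilities were given): (3, 4, 3, 2, 2, 4, 3). L_avg = sum(p_i * l_i) = 1/8*3 + 9/112*4 + 5/28*3 + 3/16*2 + 3/14*2 + 3/56*4 + 9/56*3 = 153/56 = 2.7321

2.7321 bits


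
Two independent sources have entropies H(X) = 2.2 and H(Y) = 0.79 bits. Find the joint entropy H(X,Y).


For independent variables, H(X,Y) = H(X) + H(Y) = 2.2 + 0.79 = 2.99

2.99 bits


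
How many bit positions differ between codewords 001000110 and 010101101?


Count differing positions: . ^ ^ ^ . ^ . ^ ^ = 6 differences

6


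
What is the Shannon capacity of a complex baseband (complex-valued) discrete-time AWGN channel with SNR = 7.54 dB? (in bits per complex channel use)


SNR_linear = 10^(7.54/10) = 5.6754; C = log2(1 + SNR_linear) = log2(1 + 5.6754) = 2.7389

2.7389 bits/channel use


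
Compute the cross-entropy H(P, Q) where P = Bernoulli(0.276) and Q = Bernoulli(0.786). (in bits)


H(P,Q) = -p*log2(q) - (1-p)*log2(1-q). -0.276*log2(0.786) = 0.095882; -0.724*log2(0.214) = 1.610406. H(P,Q) = 0.095882 + 1.610406 = 1.7063

1.7063 bits


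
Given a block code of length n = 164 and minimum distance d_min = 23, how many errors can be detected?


Detection capability = d_min - 1 = 23 - 1 = 22

22 errors


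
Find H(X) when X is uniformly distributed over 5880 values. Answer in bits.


H = log2(n) = log2(5880) = 12.5216

12.5216 bits


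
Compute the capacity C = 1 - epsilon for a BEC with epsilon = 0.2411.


C = 1 - epsilon = 1 - 0.2411 = 0.7589

0.7589 bits


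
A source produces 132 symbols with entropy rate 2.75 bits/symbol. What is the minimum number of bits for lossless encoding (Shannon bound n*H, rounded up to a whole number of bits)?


Minimum bits >= n * H = 132 * 2.75 = 363.0, rounded up to a whole number of bits = 363

363 bits


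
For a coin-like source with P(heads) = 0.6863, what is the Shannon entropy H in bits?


H = -p*log2(p) - (1-p)*log2(1-p). -0.6863*log2(0.6863) = 0.372722; -0.3137*log2(0.3137) = 0.524677. H = 0.372722 + 0.524677 = 0.8974

0.8974 bits


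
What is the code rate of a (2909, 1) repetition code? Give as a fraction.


Rate = k/n = 1/2909

1/2909


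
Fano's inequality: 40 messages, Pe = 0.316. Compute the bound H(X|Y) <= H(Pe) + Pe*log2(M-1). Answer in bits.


H(Pe) = -Pe*log2(Pe) - (1-Pe)*log2(1-Pe) = -0.316*log2(0.316) - 0.684*log2(0.684) = 0.525193 + 0.374785 = 0.9. Pe*log2(M-1) = 0.316*log2(39) = 1.670187. Bound = H(Pe) + Pe*log2(M-1) = 0.525193 + 0.374785 + 1.670187 = 2.5702

2.5702 bits


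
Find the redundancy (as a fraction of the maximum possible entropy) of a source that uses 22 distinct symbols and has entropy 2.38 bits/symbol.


H_max = log2(K) = log2(22) = 4.4594 bits/symbol. Redundancy = 1 - H/H_max = 1 - 2.38/4.4594 = 1 - 0.5337 = 0.4663

0.4663


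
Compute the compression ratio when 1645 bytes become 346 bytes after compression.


Ratio = original / compressed = 1645 / 346 = 4.7543

4.7543


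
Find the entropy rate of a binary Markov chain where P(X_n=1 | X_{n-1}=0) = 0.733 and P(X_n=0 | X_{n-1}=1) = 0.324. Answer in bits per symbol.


Stationary distribution: pi_0 = p10/(p01+p10) = 0.3065, pi_1 = 0.6935. Entropy rate H' = pi_0*H(p01) + pi_1*H(p10) = 0.3065*0.8371 + 0.6935*0.9087 = 0.8867

0.8867 bits/symbol
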